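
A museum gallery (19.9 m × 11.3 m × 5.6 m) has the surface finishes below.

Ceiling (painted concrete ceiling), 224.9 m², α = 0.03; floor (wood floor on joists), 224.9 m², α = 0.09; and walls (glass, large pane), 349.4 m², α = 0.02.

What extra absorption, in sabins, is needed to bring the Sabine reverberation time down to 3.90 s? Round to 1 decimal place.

A₁ = Σ Sᵢαᵢ = 224.9·0.03 + 224.9·0.09 + 349.4·0.02 = 33.976 sabins.
Target A₂ = 0.161·1259.272/3.90 = 51.985 sabins (V = 1259.272 m³).
Shortfall: 51.985 − 33.976 = 18.0 sabins.

18.0 sabins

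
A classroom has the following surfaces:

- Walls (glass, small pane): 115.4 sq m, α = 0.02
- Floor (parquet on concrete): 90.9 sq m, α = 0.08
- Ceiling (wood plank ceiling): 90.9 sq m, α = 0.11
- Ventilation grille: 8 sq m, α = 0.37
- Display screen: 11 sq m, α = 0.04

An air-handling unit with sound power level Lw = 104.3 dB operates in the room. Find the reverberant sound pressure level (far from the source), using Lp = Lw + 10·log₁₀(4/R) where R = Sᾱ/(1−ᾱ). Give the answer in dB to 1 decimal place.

Σ(Sᵢαᵢ) = 115.4×0.02 + 90.9×0.08 + 90.9×0.11 + 8×0.37 + 11×0.04 = 22.979; total area S = 316.2 sq m.
ᾱ = 0.0727, so room constant R = A/(1−ᾱ) = 24.781 sq m.
Lp = 104.3 + 10·log₁₀(4/24.781) = 104.3 + (-7.92) = 96.4 dB.

96.4 dB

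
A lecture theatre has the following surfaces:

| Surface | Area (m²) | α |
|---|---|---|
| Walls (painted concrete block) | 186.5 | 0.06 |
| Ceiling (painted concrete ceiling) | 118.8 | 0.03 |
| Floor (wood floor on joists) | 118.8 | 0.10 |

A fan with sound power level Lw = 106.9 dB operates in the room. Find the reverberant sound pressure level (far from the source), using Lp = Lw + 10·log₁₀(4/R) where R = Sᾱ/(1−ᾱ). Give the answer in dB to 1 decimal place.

Σ(Sᵢαᵢ) = 186.5×0.06 + 118.8×0.03 + 118.8×0.10 = 26.634; total area S = 424.1 m².
ᾱ = 26.634/424.1 = 0.0628; R = Sᾱ/(1−ᾱ) = 26.634/(1−0.0628) = 28.419 m².
Lp = Lw + 10 log₁₀(4/R) = 106.9 -8.52 = 98.4 dB.

98.4 dB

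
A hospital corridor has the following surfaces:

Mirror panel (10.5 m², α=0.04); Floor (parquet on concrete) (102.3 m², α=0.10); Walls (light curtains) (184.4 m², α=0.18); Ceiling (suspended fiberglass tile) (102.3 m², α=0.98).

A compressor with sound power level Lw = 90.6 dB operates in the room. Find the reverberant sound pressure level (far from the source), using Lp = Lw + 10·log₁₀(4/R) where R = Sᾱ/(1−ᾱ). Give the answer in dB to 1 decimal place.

Σ(Sᵢαᵢ) = 10.5×0.04 + 102.3×0.10 + 184.4×0.18 + 102.3×0.98 = 144.096; total area S = 399.5 m².
ᾱ = 0.3607, so room constant R = A/(1−ᾱ) = 225.397 m².
Lp = Lw + 10 log₁₀(4/R) = 90.6 -17.51 = 73.1 dB.

73.1 dB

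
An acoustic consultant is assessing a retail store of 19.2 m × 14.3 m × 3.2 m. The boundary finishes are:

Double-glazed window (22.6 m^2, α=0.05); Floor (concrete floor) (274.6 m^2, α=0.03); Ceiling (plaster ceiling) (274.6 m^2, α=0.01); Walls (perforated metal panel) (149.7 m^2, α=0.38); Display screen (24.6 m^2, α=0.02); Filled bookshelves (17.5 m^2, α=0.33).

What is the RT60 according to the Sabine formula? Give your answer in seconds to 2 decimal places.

Total absorption A = 22.6×0.05 + 274.6×0.03 + 274.6×0.01 + 149.7×0.38 + 24.6×0.02 + 17.5×0.33
  = 1.130 + 8.238 + 2.746 + 56.886 + 0.492 + 5.775 = 75.267 m^2 sabins.
V = 19.2·14.3·3.2 = 878.592 m³.
T = 0.161 V/A = 0.161·878.592/75.267 = 1.88 s.

1.88 s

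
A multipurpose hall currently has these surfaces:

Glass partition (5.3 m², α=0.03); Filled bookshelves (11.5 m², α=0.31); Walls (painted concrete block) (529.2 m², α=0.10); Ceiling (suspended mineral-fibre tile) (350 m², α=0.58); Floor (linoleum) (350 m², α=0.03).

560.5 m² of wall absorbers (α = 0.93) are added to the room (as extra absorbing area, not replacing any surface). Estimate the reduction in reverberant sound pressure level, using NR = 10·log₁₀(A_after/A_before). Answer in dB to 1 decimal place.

4.7 dB

Summing Sᵢαᵢ: 0.159 + 3.565 + 52.920 + 203.000 + 10.500 → A_before = 270.144 sabins.
Added absorption = 560.5 × 0.93 = 521.265 sabins.
New total A_after = 791.409 sabins.
Reduction = 10 log₁₀(A_after/A_before) = 10 log₁₀(2.9296) = 4.7 dB.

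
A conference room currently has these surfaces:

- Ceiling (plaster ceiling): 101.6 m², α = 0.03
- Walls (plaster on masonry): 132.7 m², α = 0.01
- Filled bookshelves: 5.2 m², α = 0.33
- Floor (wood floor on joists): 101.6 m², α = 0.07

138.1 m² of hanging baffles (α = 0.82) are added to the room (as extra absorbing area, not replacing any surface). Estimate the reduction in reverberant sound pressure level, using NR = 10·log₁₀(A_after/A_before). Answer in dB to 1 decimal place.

Summing Sᵢαᵢ: 3.048 + 1.327 + 1.716 + 7.112 → A_before = 13.203 sabins.
Added absorption = 138.1 × 0.82 = 113.242 sabins.
A_after = 13.203 + 113.242 = 126.445 sabins.
NR = 10·log₁₀(126.445/13.203) = 9.8 dB.

9.8 dB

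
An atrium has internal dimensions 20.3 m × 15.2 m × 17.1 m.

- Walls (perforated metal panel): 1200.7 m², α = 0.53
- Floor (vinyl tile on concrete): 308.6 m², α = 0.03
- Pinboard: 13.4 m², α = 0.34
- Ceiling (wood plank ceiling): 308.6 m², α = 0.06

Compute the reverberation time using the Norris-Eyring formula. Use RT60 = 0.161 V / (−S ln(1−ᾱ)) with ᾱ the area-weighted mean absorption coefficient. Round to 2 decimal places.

1.02 sec

Total surface area S = 1200.7 + 308.6 + 13.4 + 308.6 = 1831.3 m².
Σ(Sᵢαᵢ) = 1200.7×0.53 + 308.6×0.03 + 13.4×0.34 + 308.6×0.06 = 668.701.
ᾱ = 668.701 / 1831.3 = 0.3652.
Eyring denominator: −S ln(1−ᾱ) = 832.226.
V = 20.3 × 15.2 × 17.1 = 5276.376 m³.
RT60 = 0.161 × 5276.376 / 832.226 = 1.02 s.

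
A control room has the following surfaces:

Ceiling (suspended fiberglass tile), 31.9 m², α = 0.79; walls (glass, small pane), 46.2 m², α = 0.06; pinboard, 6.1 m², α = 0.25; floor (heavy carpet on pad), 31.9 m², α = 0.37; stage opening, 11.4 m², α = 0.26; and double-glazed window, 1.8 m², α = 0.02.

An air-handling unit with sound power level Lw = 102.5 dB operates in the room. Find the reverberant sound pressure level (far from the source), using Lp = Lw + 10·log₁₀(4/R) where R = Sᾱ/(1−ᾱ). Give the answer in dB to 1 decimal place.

Σ(Sᵢαᵢ) = 31.9·0.79 + 46.2·0.06 + 6.1·0.25 + 31.9·0.37 + 11.4·0.26 + 1.8·0.02 = 44.301; total area S = 129.3 m².
ᾱ = 44.301/129.3 = 0.3426; R = Sᾱ/(1−ᾱ) = 44.301/(1−0.3426) = 67.388 m².
Lp = 102.5 + 10·log₁₀(4/67.388) = 102.5 + (-12.27) = 90.2 dB.

90.2 dB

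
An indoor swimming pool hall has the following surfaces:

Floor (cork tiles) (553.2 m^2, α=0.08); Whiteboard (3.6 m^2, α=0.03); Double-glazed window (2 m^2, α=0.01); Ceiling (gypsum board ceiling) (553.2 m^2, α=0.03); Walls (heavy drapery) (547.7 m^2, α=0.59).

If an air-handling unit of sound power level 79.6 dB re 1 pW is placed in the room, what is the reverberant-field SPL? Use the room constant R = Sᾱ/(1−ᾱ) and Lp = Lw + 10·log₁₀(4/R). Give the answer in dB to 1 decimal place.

58.6 dB

Σ(Sᵢαᵢ) = 553.2·0.08 + 3.6·0.03 + 2·0.01 + 553.2·0.03 + 547.7·0.59 = 384.123; total area S = 1659.7 m^2.
ᾱ = 384.123/1659.7 = 0.2314; R = Sᾱ/(1−ᾱ) = 384.123/(1−0.2314) = 499.770 m^2.
Lp = 79.6 + 10·log₁₀(4/499.770) = 79.6 + (-20.97) = 58.6 dB.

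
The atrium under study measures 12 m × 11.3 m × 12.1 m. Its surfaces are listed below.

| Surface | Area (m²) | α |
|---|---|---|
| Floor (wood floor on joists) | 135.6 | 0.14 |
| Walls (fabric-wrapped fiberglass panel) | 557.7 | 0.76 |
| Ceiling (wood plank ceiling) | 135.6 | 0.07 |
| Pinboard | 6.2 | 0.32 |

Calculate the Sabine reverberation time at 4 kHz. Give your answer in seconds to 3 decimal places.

0.581 s

Total absorption A = 135.6*0.14 + 557.7*0.76 + 135.6*0.07 + 6.2*0.32
  = 18.984 + 423.852 + 9.492 + 1.984 = 454.312 m² sabins.
Room volume: 1640.76 m³.
RT60 = 0.161 · V / A = 0.161 × 1640.76 / 454.312 = 0.581 s.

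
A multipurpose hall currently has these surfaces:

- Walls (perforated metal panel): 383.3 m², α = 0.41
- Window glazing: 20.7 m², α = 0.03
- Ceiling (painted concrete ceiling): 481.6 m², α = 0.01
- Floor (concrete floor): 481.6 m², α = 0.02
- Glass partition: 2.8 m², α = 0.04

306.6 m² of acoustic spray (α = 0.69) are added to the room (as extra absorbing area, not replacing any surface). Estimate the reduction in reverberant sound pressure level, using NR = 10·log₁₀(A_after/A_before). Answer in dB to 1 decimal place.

3.5 dB

A_before = Σ Sᵢαᵢ = 383.3*0.41 + 20.7*0.03 + 481.6*0.01 + 481.6*0.02 + 2.8*0.04 = 172.334 sabins.
Treatment contributes 306.6·0.69 = 211.554 sabins.
A_after = 172.334 + 211.554 = 383.888 sabins.
NR = 10·log₁₀(383.888/172.334) = 3.5 dB.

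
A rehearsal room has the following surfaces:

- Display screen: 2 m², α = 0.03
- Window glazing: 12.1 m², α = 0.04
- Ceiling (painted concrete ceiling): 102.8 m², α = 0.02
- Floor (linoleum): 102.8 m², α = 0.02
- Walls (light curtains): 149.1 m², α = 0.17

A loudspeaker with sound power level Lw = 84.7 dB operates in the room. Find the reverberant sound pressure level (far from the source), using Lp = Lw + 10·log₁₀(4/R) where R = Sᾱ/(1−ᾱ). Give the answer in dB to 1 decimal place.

Σ(Sᵢαᵢ) = 2×0.03 + 12.1×0.04 + 102.8×0.02 + 102.8×0.02 + 149.1×0.17 = 30.003; total area S = 368.8 m².
ᾱ = 0.0814, so room constant R = A/(1−ᾱ) = 32.662 m².
Lp = 84.7 + 10·log₁₀(4/32.662) = 84.7 + (-9.12) = 75.6 dB.

75.6 dB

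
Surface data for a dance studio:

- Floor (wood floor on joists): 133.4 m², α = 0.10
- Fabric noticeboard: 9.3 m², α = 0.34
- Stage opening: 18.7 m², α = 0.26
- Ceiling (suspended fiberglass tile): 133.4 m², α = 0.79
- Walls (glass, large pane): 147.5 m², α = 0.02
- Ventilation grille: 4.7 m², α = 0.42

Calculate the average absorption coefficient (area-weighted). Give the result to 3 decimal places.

Total surface area S = 447.0 m².
Σ(Sᵢαᵢ) = 133.4·0.10 + 9.3·0.34 + 18.7·0.26 + 133.4·0.79 + 147.5·0.02 + 4.7·0.42 = 131.674.
ᾱ = A/S = 0.295.

0.295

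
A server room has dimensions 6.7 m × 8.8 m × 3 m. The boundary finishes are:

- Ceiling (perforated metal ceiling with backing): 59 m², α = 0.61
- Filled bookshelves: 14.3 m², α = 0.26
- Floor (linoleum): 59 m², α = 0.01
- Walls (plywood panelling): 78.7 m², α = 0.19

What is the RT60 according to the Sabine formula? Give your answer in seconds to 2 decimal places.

0.52 s

Equivalent absorption area: A = 59·0.61 + 14.3·0.26 + 59·0.01 + 78.7·0.19 = 55.251 m².
V = 6.7·8.8·3 = 176.88 m³.
RT60 = 0.161 · V / A = 0.161 × 176.88 / 55.251 = 0.52 s.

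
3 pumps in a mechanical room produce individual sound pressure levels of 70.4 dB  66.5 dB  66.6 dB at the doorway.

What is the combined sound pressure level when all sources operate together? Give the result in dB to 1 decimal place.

Σ 10^(Lᵢ/10) = 2e+07.
L_total = 10·log₁₀(2e+07) = 73.0 dB.

73.0 dB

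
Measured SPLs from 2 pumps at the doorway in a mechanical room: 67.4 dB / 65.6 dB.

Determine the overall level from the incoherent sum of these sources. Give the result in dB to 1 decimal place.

Converting to relative power and adding: 10^(67.4/10) + 10^(65.6/10) = 9.126e+06.
Combined level = 10 log₁₀(9.126e+06) = 69.6 dB.

69.6 dB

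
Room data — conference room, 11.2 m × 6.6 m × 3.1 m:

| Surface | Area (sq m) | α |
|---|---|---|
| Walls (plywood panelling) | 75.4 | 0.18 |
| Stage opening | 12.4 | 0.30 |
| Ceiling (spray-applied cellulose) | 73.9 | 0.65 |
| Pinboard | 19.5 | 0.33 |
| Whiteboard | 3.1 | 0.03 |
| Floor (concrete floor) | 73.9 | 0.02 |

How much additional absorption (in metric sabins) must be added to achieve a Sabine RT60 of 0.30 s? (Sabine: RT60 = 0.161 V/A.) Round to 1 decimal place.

Equivalent absorption area: A₁ = 75.4*0.18 + 12.4*0.30 + 73.9*0.65 + 19.5*0.33 + 3.1*0.03 + 73.9*0.02 = 73.333 sq m.
V = 229.152 m³. Required absorption A₂ = 0.161 × 229.152 / 0.30 = 122.978 sabins.
Shortfall: 122.978 − 73.333 = 49.6 sabins.

49.6 sabins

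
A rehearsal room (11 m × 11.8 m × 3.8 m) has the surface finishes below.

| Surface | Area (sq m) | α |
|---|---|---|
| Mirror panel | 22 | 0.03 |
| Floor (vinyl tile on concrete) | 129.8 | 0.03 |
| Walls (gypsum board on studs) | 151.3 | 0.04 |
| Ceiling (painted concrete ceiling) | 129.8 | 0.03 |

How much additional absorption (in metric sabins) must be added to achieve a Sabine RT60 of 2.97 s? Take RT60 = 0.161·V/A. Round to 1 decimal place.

12.2 sabins

Summing Sᵢαᵢ: 0.660 + 3.894 + 6.052 + 3.894 → A₁ = 14.500 sabins.
For T = 2.97 s, need A₂ = 0.161·V/T = 0.161·493.24/2.97 = 26.738 sabins.
ΔA = A₂ − A₁ = 26.738 − 14.500 = 12.2 sabins.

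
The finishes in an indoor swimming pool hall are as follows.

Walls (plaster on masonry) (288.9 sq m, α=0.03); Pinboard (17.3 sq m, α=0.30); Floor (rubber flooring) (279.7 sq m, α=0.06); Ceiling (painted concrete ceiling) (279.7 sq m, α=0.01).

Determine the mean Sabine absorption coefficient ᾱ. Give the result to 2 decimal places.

0.04

S = Σ Sᵢ = 288.9 + 17.3 + 279.7 + 279.7 = 865.6 sq m.
Σ(Sᵢαᵢ) = 288.9×0.03 + 17.3×0.30 + 279.7×0.06 + 279.7×0.01 = 33.436.
ᾱ = A/S = 0.04.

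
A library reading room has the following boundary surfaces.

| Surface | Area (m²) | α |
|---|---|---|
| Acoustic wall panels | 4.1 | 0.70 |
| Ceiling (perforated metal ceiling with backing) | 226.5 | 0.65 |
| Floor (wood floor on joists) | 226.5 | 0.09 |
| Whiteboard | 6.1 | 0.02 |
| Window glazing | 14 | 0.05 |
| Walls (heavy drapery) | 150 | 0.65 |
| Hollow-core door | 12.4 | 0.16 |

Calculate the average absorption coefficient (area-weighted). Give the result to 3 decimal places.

Total surface area S = 639.6 m².
Σ(Sᵢαᵢ) = 4.1·0.70 + 226.5·0.65 + 226.5·0.09 + 6.1·0.02 + 14·0.05 + 150·0.65 + 12.4·0.16 = 270.786.
ᾱ = 270.786 / 639.6 = 0.423.

0.423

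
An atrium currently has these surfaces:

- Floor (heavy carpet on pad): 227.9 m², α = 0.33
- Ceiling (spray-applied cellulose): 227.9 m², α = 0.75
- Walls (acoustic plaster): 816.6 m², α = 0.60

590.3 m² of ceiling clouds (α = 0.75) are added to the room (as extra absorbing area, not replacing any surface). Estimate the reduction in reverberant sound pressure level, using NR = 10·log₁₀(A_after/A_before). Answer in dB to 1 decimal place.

Equivalent absorption area: A_before = 227.9×0.33 + 227.9×0.75 + 816.6×0.60 = 736.092 m².
Added absorption = 590.3 × 0.75 = 442.725 sabins.
New total A_after = 1178.817 sabins.
NR = 10·log₁₀(1178.817/736.092) = 2.0 dB.

2.0 dB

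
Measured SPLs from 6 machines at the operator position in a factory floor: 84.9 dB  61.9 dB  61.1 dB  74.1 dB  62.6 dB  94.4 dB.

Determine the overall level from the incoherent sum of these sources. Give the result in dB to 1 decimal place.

94.9 dB

Sum in the linear (power) domain: Σ 10^(Lᵢ/10) = 10^(84.9/10) + 10^(61.9/10) + 10^(61.1/10) + 10^(74.1/10) + 10^(62.6/10) + 10^(94.4/10) = 3.094e+09.
Back to dB: 10·log₁₀ Σ = 94.9 dB.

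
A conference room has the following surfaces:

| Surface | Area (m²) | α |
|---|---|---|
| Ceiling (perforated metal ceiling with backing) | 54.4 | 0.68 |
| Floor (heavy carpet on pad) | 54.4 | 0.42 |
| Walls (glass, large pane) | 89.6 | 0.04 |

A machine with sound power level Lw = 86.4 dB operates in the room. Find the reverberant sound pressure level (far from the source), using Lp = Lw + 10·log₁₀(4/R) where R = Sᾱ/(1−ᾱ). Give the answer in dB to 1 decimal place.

Σ(Sᵢαᵢ) = 54.4×0.68 + 54.4×0.42 + 89.6×0.04 = 63.424; total area S = 198.4 m².
ᾱ = 63.424/198.4 = 0.3197; R = Sᾱ/(1−ᾱ) = 63.424/(1−0.3197) = 93.229 m².
Lp = 86.4 + 10·log₁₀(4/93.229) = 86.4 + (-13.67) = 72.7 dB.

72.7 dB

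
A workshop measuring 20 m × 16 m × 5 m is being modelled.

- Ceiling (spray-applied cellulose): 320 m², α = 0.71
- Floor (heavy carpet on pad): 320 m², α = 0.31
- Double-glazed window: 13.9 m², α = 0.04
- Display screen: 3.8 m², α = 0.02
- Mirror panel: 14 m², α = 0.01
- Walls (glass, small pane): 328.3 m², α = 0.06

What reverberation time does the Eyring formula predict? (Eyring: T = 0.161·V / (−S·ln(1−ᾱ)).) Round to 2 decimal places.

0.60 seconds

S = Σ Sᵢ = 1000.0 m².
Σ(Sᵢαᵢ) = 320·0.71 + 320·0.31 + 13.9·0.04 + 3.8·0.02 + 14·0.01 + 328.3·0.06 = 346.870.
ᾱ = 346.870 / 1000.0 = 0.3469.
Eyring denominator: −S ln(1−ᾱ) = 426.025.
V = 20 × 16 × 5 = 1600 m³.
T = 0.161·V/[−S·ln(1−ᾱ)] = 0.161·1600/426.025 = 0.60 s.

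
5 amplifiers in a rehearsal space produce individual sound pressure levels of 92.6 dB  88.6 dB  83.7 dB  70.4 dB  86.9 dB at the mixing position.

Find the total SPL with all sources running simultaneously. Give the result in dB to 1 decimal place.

Converting to relative power and adding: 10^(92.6/10) + 10^(88.6/10) + 10^(83.7/10) + 10^(70.4/10) + 10^(86.9/10) = 3.279e+09.
L_total = 10·log₁₀(3.279e+09) = 95.2 dB.

95.2 dB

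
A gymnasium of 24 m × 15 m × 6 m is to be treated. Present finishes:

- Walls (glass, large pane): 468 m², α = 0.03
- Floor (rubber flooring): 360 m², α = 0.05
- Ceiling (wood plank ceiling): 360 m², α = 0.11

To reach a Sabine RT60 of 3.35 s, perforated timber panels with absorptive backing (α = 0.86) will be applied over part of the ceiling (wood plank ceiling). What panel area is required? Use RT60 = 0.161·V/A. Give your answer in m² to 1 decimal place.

Summing Sᵢαᵢ: 14.040 + 18.000 + 39.600 → A₁ = 71.640 sabins.
V = 2160 m³. Target absorption A₂ = 0.161 × 2160 / 3.35 = 103.809 sabins.
ΔA needed = 103.809 − 71.640 = 32.169 sabins.
Each m² of panel replacing the ceiling (wood plank ceiling) adds (0.86 − 0.11) = 0.75 sabins.
Panel area = 32.169 / 0.75 = 42.9 m².

42.9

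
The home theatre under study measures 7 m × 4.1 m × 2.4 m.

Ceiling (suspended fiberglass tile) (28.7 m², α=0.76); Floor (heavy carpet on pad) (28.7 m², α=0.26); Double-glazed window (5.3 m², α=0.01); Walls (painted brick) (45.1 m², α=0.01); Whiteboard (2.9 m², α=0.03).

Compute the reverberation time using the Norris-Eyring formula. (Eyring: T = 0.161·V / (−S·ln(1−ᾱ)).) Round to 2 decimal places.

Total surface area S = 28.7 + 28.7 + 5.3 + 45.1 + 2.9 = 110.7 m².
Absorption A = 28.7×0.76 + 28.7×0.26 + 5.3×0.01 + 45.1×0.01 + 2.9×0.03 = 29.865 sabins.
ᾱ = 29.865 / 110.7 = 0.2698.
−S·ln(1−ᾱ) = −110.7 × ln(1 − 0.2698) = 34.808.
V = 7 × 4.1 × 2.4 = 68.88 m³.
RT60 = 0.161 × 68.88 / 34.808 = 0.32 s.

0.32 s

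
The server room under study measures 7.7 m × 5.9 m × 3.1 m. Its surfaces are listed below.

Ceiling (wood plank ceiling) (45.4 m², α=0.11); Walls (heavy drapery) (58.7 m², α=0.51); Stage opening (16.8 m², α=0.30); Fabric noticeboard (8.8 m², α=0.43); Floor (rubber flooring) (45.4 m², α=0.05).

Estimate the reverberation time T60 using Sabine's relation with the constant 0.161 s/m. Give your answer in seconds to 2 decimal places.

0.49 s

Total absorption A = 45.4×0.11 + 58.7×0.51 + 16.8×0.30 + 8.8×0.43 + 45.4×0.05
  = 4.994 + 29.937 + 5.040 + 3.784 + 2.270 = 46.025 m² sabins.
Room volume: 140.833 m³.
T = 0.161 V/A = 0.161·140.833/46.025 = 0.49 s.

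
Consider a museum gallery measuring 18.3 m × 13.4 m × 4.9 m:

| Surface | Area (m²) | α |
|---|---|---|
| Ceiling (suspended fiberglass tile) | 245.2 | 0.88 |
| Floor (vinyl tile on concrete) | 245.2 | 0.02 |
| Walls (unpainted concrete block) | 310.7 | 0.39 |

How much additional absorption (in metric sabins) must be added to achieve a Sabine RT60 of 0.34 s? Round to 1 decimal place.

A₁ = Σ Sᵢαᵢ = 245.2*0.88 + 245.2*0.02 + 310.7*0.39 = 341.853 sabins.
Target A₂ = 0.161·1201.578/0.34 = 568.983 sabins (V = 1201.578 m³).
Shortfall: 568.983 − 341.853 = 227.1 sabins.

227.1 sabins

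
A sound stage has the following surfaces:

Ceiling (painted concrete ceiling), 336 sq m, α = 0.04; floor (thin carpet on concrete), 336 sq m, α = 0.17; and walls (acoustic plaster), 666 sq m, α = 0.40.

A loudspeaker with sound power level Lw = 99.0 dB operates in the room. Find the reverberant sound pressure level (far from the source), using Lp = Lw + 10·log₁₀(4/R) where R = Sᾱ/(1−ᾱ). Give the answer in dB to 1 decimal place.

Σ(Sᵢαᵢ) = 336×0.04 + 336×0.17 + 666×0.40 = 336.960; total area S = 1338.0 sq m.
ᾱ = 336.960/1338.0 = 0.2518; R = Sᾱ/(1−ᾱ) = 336.960/(1−0.2518) = 450.361 sq m.
Lp = 99.0 + 10·log₁₀(4/450.361) = 99.0 + (-20.52) = 78.5 dB.

78.5 dB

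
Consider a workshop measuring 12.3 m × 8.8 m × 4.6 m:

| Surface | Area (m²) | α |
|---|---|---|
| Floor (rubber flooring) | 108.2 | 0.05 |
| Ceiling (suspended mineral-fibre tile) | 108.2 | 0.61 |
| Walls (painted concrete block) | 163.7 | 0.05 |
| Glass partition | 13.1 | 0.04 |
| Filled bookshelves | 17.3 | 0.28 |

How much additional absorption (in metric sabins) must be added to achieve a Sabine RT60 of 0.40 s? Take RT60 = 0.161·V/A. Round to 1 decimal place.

Equivalent absorption area: A₁ = 108.2×0.05 + 108.2×0.61 + 163.7×0.05 + 13.1×0.04 + 17.3×0.28 = 84.965 m².
V = 497.904 m³. Required absorption A₂ = 0.161 × 497.904 / 0.40 = 200.406 sabins.
Shortfall: 200.406 − 84.965 = 115.4 sabins.

115.4 sabins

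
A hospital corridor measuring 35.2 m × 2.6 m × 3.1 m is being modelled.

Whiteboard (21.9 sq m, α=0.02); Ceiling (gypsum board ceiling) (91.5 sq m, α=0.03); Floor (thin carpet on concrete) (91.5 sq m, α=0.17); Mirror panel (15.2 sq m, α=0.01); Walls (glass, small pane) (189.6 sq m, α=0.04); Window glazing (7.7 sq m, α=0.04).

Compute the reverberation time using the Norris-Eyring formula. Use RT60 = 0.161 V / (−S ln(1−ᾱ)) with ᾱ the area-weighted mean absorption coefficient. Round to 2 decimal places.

S = Σ Sᵢ = 417.4 sq m.
Absorption A = 21.9·0.02 + 91.5·0.03 + 91.5·0.17 + 15.2·0.01 + 189.6·0.04 + 7.7·0.04 = 26.782 sabins.
ᾱ = 26.782 / 417.4 = 0.0642.
Eyring denominator: −S ln(1−ᾱ) = 27.696.
V = 35.2 × 2.6 × 3.1 = 283.712 m³.
RT60 = 0.161 × 283.712 / 27.696 = 1.65 s.

1.65 sec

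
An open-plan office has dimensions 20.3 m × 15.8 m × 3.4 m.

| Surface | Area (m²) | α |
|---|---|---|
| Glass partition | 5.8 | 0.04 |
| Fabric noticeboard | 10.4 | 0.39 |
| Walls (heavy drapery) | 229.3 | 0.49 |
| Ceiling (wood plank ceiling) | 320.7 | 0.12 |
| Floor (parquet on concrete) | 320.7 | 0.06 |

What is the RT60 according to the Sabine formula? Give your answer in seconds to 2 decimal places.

Equivalent absorption area: A = 5.8×0.04 + 10.4×0.39 + 229.3×0.49 + 320.7×0.12 + 320.7×0.06 = 174.371 m².
Room volume: 1090.516 m³.
RT60 = 0.161 · V / A = 0.161 × 1090.516 / 174.371 = 1.01 s.

1.01 s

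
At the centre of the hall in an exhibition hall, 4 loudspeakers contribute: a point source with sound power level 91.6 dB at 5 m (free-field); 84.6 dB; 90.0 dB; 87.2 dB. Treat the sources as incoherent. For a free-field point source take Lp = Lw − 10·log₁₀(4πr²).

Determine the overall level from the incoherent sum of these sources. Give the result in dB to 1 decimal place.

Source at 5 m: Lp = 91.6 − 10·log₁₀(4π·5²) = 91.6 − 10·log₁₀(314.159) = 66.6 dB.
Sum in the linear (power) domain: Σ 10^(Lᵢ/10) = 10^(66.6/10) + 10^(84.6/10) + 10^(90.0/10) + 10^(87.2/10) = 1.818e+09.
Combined level = 10 log₁₀(1.818e+09) = 92.6 dB.

92.6 dB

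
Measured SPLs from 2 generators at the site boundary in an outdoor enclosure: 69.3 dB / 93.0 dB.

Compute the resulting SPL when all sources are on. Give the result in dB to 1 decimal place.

Converting to relative power and adding: 10^(69.3/10) + 10^(93.0/10) = 2.004e+09.
Combined level = 10 log₁₀(2.004e+09) = 93.0 dB.

93.0 dB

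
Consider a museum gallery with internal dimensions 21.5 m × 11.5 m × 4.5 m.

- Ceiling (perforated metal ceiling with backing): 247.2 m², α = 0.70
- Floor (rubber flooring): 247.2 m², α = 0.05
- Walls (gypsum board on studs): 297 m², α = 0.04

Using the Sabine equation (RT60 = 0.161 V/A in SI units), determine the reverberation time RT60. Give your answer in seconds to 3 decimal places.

Summing Sᵢαᵢ: 173.040 + 12.360 + 11.880 → A = 197.280 sabins.
Volume V = 21.5 × 11.5 × 4.5 = 1112.625 m³.
RT60 = 0.161 · V / A = 0.161 × 1112.625 / 197.280 = 0.908 s.

0.908 sec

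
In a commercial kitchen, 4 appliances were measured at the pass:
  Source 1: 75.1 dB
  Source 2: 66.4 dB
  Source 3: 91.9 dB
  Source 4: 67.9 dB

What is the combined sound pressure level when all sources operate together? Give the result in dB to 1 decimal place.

Sum in the linear (power) domain: Σ 10^(Lᵢ/10) = 10^(75.1/10) + 10^(66.4/10) + 10^(91.9/10) + 10^(67.9/10) = 1.592e+09.
Combined level = 10 log₁₀(1.592e+09) = 92.0 dB.

92.0 dB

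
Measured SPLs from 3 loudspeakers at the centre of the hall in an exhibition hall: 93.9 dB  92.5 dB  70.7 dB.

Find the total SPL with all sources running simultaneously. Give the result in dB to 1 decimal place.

Σ 10^(Lᵢ/10) = 4.245e+09.
Combined level = 10 log₁₀(4.245e+09) = 96.3 dB.

96.3 dB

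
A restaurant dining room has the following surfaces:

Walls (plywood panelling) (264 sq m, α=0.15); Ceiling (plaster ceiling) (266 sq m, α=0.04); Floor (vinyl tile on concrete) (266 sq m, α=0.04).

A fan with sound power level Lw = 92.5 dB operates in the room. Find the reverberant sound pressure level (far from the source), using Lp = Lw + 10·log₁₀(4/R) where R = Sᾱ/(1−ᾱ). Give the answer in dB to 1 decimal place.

A = 60.880 sabins; S = 796.0 sq m.
ᾱ = 0.0765, so room constant R = A/(1−ᾱ) = 65.923 sq m.
Lp = 92.5 + 10·log₁₀(4/65.923) = 92.5 + (-12.17) = 80.3 dB.

80.3 dB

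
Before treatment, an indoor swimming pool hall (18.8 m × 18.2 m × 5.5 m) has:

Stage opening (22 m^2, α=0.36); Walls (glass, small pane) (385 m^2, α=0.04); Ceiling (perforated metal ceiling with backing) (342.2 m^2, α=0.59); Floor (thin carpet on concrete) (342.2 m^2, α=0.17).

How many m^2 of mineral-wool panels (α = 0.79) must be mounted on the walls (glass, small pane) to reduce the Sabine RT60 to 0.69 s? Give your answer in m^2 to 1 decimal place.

207.6

A₁ = Σ Sᵢαᵢ = 22·0.36 + 385·0.04 + 342.2·0.59 + 342.2·0.17 = 283.392 sabins.
Required A₂ = 0.161·1881.88/0.69 = 439.105 sabins.
Absorption to add: 439.105 − 283.392 = 155.713 sabins.
Each m^2 of panel replacing the walls (glass, small pane) adds (0.79 − 0.04) = 0.75 sabins.
Area = ΔA/Δα = 155.713/0.75 = 207.6 m^2.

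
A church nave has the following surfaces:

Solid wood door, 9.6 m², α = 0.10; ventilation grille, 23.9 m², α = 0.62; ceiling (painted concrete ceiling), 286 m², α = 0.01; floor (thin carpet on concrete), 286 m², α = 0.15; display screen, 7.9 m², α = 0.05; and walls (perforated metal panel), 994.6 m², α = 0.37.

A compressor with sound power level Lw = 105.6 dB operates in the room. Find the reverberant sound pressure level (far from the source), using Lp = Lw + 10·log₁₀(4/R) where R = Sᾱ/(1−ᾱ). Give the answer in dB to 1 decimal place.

A = 429.935 sabins; S = 1608.0 m².
ᾱ = 429.935/1608.0 = 0.2674; R = Sᾱ/(1−ᾱ) = 429.935/(1−0.2674) = 586.862 m².
Lp = Lw + 10 log₁₀(4/R) = 105.6 -21.66 = 83.9 dB.

83.9 dB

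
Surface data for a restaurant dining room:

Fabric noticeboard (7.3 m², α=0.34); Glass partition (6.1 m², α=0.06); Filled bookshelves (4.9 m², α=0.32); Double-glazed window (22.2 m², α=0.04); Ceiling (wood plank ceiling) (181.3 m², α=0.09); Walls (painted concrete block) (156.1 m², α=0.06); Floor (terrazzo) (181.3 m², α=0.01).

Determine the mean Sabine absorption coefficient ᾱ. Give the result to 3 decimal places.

S = Σ Sᵢ = 7.3 + 6.1 + 4.9 + 22.2 + 181.3 + 156.1 + 181.3 = 559.2 m².
Weighted sum Σ Sα = 32.800.
ᾱ = 32.800 / 559.2 = 0.059.

0.059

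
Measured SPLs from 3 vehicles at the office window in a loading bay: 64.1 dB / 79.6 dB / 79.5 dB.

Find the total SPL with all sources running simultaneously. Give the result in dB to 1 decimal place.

Converting to relative power and adding: 10^(64.1/10) + 10^(79.6/10) + 10^(79.5/10) = 1.829e+08.
L_total = 10·log₁₀(1.829e+08) = 82.6 dB.

82.6 dB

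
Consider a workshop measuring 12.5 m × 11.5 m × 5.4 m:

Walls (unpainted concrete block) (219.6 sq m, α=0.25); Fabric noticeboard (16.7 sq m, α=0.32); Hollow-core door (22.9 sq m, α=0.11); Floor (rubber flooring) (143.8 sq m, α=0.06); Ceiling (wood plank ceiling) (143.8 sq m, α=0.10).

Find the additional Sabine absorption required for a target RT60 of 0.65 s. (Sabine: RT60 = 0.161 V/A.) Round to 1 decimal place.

Total absorption A₁ = 219.6*0.25 + 16.7*0.32 + 22.9*0.11 + 143.8*0.06 + 143.8*0.10
  = 54.900 + 5.344 + 2.519 + 8.628 + 14.380 = 85.771 sq m sabins.
For T = 0.65 s, need A₂ = 0.161·V/T = 0.161·776.25/0.65 = 192.271 sabins.
ΔA = A₂ − A₁ = 192.271 − 85.771 = 106.5 sabins.

106.5 sabins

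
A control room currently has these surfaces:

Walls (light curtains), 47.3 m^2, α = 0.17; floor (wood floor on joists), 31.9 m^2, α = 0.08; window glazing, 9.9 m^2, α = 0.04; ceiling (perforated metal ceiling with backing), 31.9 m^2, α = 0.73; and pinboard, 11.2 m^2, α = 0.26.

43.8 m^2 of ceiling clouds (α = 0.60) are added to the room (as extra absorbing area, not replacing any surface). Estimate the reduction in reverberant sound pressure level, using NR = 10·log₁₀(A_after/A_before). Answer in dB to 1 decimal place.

A_before = Σ Sᵢαᵢ = 47.3×0.17 + 31.9×0.08 + 9.9×0.04 + 31.9×0.73 + 11.2×0.26 = 37.188 sabins.
Treatment contributes 43.8·0.60 = 26.280 sabins.
New total A_after = 63.468 sabins.
NR = 10·log₁₀(63.468/37.188) = 2.3 dB.

2.3 dB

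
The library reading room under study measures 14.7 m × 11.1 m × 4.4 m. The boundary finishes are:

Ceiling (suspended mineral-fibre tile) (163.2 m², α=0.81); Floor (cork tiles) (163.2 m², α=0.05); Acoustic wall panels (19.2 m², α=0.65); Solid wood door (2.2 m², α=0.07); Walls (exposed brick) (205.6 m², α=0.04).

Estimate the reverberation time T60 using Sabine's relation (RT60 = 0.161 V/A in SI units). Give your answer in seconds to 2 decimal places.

Equivalent absorption area: A = 163.2×0.81 + 163.2×0.05 + 19.2×0.65 + 2.2×0.07 + 205.6×0.04 = 161.210 m².
V = 14.7·11.1·4.4 = 717.948 m³.
T = 0.161 V/A = 0.161·717.948/161.210 = 0.72 s.

0.72 seconds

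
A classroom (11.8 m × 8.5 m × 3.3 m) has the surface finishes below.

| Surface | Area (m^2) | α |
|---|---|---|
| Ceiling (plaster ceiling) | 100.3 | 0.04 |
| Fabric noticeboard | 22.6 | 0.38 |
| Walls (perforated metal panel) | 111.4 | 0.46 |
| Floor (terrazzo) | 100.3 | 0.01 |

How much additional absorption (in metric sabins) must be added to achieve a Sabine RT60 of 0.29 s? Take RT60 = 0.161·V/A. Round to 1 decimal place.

Total absorption A₁ = 100.3*0.04 + 22.6*0.38 + 111.4*0.46 + 100.3*0.01
  = 4.012 + 8.588 + 51.244 + 1.003 = 64.847 m^2 sabins.
Target A₂ = 0.161·330.99/0.29 = 183.757 sabins (V = 330.99 m³).
Shortfall: 183.757 − 64.847 = 118.9 sabins.

118.9 sabins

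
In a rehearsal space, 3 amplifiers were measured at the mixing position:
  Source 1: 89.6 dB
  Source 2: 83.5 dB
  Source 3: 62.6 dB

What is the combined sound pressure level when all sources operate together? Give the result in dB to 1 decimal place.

90.6 dB

Converting to relative power and adding: 10^(89.6/10) + 10^(83.5/10) + 10^(62.6/10) = 1.138e+09.
L_total = 10·log₁₀(1.138e+09) = 90.6 dB.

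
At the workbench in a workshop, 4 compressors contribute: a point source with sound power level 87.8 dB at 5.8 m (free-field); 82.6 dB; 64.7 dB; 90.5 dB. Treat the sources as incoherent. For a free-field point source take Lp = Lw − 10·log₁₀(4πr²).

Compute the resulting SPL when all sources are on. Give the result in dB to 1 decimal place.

91.2 dB

Source at 5.8 m: Lp = 87.8 − 10·log₁₀(4π·5.8²) = 87.8 − 10·log₁₀(422.733) = 61.5 dB.
Converting to relative power and adding: 10^(61.5/10) + 10^(82.6/10) + 10^(64.7/10) + 10^(90.5/10) = 1.308e+09.
L_total = 10·log₁₀(1.308e+09) = 91.2 dB.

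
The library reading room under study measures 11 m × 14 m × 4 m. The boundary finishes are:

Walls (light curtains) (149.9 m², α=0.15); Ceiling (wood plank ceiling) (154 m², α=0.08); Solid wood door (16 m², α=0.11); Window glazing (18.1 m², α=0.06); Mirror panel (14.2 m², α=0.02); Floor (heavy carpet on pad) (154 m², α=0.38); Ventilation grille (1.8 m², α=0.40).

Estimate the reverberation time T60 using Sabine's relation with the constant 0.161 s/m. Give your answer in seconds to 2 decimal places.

1.02 s

Total absorption A = 149.9*0.15 + 154*0.08 + 16*0.11 + 18.1*0.06 + 14.2*0.02 + 154*0.38 + 1.8*0.40
  = 22.485 + 12.320 + 1.760 + 1.086 + 0.284 + 58.520 + 0.720 = 97.175 m² sabins.
V = 11·14·4 = 616 m³.
Sabine: RT60 = 0.161 × 616 / 97.175 = 1.02 s.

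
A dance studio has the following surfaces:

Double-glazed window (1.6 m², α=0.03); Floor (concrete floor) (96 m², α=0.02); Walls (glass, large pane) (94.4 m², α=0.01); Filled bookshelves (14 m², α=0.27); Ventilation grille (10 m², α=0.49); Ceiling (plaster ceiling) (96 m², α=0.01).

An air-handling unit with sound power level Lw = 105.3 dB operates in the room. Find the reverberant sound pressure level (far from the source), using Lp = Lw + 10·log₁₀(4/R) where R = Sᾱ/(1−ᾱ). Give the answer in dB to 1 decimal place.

100.2 dB

A = 12.552 sabins; S = 312.0 m².
ᾱ = 0.0402, so room constant R = A/(1−ᾱ) = 13.078 m².
Lp = Lw + 10 log₁₀(4/R) = 105.3 -5.14 = 100.2 dB.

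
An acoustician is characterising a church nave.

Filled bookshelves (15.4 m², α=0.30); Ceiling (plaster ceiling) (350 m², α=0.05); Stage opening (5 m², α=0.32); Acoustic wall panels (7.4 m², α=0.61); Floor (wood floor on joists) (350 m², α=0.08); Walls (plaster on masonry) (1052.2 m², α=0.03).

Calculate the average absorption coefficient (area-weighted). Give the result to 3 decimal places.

Total surface area S = 1780.0 m².
A = 15.4×0.30 + 350×0.05 + 5×0.32 + 7.4×0.61 + 350×0.08 + 1052.2×0.03 = 87.800 sabins.
ᾱ = 87.800 / 1780.0 = 0.049.

0.049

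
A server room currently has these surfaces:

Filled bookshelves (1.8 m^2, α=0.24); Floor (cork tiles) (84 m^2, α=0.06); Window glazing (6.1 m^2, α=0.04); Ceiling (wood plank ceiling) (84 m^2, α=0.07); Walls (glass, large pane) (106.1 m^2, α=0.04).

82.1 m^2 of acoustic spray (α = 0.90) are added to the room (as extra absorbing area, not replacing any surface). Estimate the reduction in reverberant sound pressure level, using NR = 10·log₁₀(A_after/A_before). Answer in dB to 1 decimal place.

Summing Sᵢαᵢ: 0.432 + 5.040 + 0.244 + 5.880 + 4.244 → A_before = 15.840 sabins.
Treatment contributes 82.1·0.90 = 73.890 sabins.
New total A_after = 89.730 sabins.
NR = 10·log₁₀(89.730/15.840) = 7.5 dB.

7.5 dB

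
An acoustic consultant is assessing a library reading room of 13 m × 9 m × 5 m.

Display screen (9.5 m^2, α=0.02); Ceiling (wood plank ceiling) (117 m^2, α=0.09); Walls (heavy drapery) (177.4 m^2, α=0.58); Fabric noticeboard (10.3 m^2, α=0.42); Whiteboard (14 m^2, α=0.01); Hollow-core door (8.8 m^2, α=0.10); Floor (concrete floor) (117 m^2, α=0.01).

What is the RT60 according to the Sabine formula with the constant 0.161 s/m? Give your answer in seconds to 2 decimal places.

Summing Sᵢαᵢ: 0.190 + 10.530 + 102.892 + 4.326 + 0.140 + 0.880 + 1.170 → A = 120.128 sabins.
Room volume: 585 m³.
T = 0.161 V/A = 0.161·585/120.128 = 0.78 s.

0.78 s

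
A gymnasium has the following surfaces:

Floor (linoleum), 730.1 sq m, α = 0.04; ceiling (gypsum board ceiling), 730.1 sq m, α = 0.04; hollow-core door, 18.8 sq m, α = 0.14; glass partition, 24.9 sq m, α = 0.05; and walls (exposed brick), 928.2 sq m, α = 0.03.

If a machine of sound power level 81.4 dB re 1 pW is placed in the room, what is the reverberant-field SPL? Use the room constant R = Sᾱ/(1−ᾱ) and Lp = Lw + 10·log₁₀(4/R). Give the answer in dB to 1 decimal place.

67.7 dB

Σ(Sᵢαᵢ) = 730.1·0.04 + 730.1·0.04 + 18.8·0.14 + 24.9·0.05 + 928.2·0.03 = 90.131; total area S = 2432.1 sq m.
ᾱ = 0.0371, so room constant R = A/(1−ᾱ) = 93.604 sq m.
Lp = Lw + 10 log₁₀(4/R) = 81.4 -13.69 = 67.7 dB.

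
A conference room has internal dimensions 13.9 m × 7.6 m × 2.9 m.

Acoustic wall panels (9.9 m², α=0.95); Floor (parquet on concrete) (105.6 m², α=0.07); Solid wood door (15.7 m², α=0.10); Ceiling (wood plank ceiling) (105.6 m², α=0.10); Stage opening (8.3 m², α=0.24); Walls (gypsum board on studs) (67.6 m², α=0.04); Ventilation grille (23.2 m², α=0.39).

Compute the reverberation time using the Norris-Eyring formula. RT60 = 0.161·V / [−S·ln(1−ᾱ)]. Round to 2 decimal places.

S = Σ Sᵢ = 335.9 m².
Absorption A = 9.9×0.95 + 105.6×0.07 + 15.7×0.10 + 105.6×0.10 + 8.3×0.24 + 67.6×0.04 + 23.2×0.39 = 42.671 sabins.
ᾱ = 42.671 / 335.9 = 0.1270.
Eyring denominator: −S ln(1−ᾱ) = 45.622.
V = 13.9 × 7.6 × 2.9 = 306.356 m³.
T = 0.161·V/[−S·ln(1−ᾱ)] = 0.161·306.356/45.622 = 1.08 s.

1.08 s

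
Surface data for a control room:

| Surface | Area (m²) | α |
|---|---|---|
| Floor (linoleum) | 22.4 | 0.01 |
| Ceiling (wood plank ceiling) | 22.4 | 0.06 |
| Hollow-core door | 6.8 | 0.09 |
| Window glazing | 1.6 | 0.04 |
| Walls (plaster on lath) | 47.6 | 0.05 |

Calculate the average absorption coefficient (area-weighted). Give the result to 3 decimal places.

Total surface area S = 100.8 m².
A = 22.4*0.01 + 22.4*0.06 + 6.8*0.09 + 1.6*0.04 + 47.6*0.05 = 4.624 sabins.
ᾱ = A/S = 0.046.

0.046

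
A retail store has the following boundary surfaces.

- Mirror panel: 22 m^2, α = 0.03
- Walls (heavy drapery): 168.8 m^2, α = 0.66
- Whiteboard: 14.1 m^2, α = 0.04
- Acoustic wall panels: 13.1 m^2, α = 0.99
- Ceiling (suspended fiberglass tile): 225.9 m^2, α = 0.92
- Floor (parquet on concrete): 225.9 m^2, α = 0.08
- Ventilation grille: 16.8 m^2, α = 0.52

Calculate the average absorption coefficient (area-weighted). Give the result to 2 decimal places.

Total surface area S = 686.6 m^2.
Σ(Sᵢαᵢ) = 22·0.03 + 168.8·0.66 + 14.1·0.04 + 13.1·0.99 + 225.9·0.92 + 225.9·0.08 + 16.8·0.52 = 360.237.
ᾱ = 360.237 / 686.6 = 0.52.

0.52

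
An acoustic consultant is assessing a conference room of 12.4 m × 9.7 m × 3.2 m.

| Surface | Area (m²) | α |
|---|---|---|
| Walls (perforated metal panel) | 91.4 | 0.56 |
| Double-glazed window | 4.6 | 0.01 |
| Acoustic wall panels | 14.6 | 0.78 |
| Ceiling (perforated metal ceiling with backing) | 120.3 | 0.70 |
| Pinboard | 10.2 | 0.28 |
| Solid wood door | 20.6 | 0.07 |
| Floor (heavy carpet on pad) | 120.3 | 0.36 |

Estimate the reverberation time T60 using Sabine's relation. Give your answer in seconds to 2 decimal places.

0.32 sec

A = Σ Sᵢαᵢ = 91.4·0.56 + 4.6·0.01 + 14.6·0.78 + 120.3·0.70 + 10.2·0.28 + 20.6·0.07 + 120.3·0.36 = 194.434 sabins.
Room volume: 384.896 m³.
RT60 = 0.161 · V / A = 0.161 × 384.896 / 194.434 = 0.32 s.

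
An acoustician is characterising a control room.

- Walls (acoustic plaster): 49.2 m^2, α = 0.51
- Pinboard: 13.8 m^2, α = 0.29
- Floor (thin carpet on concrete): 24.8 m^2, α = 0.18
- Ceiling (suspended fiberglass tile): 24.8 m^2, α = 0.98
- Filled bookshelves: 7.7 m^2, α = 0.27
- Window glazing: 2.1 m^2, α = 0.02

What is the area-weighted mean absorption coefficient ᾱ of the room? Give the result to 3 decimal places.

0.490

S = Σ Sᵢ = 49.2 + 13.8 + 24.8 + 24.8 + 7.7 + 2.1 = 122.4 m^2.
A = 49.2·0.51 + 13.8·0.29 + 24.8·0.18 + 24.8·0.98 + 7.7·0.27 + 2.1·0.02 = 59.983 sabins.
ᾱ = 59.983 / 122.4 = 0.490.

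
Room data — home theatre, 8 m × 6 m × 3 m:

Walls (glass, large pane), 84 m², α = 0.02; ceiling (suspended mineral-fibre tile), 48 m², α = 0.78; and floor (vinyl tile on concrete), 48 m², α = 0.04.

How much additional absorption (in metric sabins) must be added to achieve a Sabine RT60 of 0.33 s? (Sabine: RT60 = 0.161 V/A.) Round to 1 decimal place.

29.2 sabins

Equivalent absorption area: A₁ = 84·0.02 + 48·0.78 + 48·0.04 = 41.040 m².
V = 144 m³. Required absorption A₂ = 0.161 × 144 / 0.33 = 70.255 sabins.
Additional absorption ΔA = 70.255 − 41.040 = 29.2 sabins.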